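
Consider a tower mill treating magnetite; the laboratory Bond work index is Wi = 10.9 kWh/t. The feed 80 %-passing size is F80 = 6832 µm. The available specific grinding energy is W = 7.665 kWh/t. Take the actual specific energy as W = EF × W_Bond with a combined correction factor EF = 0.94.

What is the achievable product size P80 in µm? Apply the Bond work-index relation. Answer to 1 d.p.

W = 10 Wi (P80^-0.5 − F80^-0.5)
W_Bond = W / EF = 7.665 / 0.94 = 8.1543 kWh/t
1/√P80 = 1/√F80 + W_Bond/(10·Wi)
  = 8.1543/(10·10.9) + 1/√6832 = 0.074810 + 0.012098 = 0.086908
P80 = (1/0.086908)² = 11.5064² = 132.40 µm

P80 = 132.4 µm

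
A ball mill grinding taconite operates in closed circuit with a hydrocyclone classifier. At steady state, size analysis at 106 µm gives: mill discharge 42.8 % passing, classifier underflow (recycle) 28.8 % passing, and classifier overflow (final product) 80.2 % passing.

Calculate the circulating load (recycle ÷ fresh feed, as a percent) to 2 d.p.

CL = 267.14 %

Mass balance on the −106 µm fraction:
(1+r)d = ru + o → r = (o−d)/(d−u)
r = (80.2 − 42.8)/(42.8 − 28.8) = 37.4/14.0 = 2.6714
CL = 100·r = 267.14 %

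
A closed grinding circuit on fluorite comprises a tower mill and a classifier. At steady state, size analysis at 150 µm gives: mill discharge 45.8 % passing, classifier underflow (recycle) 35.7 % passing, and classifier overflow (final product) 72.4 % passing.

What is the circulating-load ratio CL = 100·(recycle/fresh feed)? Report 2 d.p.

Balance %-passing 150 µm (r = R/F):
Fd + Rd = Ru + Fo ⇒ R/F = (o−d)/(d−u)
r = (72.4 − 45.8)/(45.8 − 35.7) = 26.6/10.1 = 2.6337
CL = 100·r = 263.37 %

CL = 263.37 %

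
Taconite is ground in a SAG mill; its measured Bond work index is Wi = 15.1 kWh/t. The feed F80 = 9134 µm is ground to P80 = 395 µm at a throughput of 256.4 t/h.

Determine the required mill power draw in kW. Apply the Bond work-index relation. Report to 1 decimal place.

P = 1542.9 kW

W = 10 Wi / √P80 − 10 Wi / √F80
W = 10·15.1·(1/√395 − 1/√9134) = 10·15.1·(0.039852) = 6.0177 kWh/t
Power = W × throughput = 6.0177 kWh/t × 256.4 t/h = 1542.9 kW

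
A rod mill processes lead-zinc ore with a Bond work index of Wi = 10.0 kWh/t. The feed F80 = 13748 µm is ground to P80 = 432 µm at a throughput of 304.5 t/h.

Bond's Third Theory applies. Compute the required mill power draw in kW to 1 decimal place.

W = 10 Wi (1/√P80 − 1/√F80)  [Bond]
W = 10·10.0·(1/√432 − 1/√13748) = 10·10.0·(0.039584) = 3.9584 kWh/t
P_mill = W·ṁ = 3.9584·304.5 = 1205.3 kW

P = 1205.3 kW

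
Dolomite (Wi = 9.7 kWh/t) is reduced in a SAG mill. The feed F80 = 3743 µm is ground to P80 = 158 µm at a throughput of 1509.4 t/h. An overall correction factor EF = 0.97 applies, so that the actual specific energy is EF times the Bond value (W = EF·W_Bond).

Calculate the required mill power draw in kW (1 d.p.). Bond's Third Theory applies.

P = 8977.1 kW

W = 10 Wi / √P80 − 10 Wi / √F80
W = 10·9.7·(1/√158 − 1/√3743) = 10·9.7·(0.063211) = 6.1314 kWh/t
Apply correction: 6.1314 × 0.97 = 5.9475 kWh/t
P_mill = W·ṁ = 5.9475·1509.4 = 8977.1 kW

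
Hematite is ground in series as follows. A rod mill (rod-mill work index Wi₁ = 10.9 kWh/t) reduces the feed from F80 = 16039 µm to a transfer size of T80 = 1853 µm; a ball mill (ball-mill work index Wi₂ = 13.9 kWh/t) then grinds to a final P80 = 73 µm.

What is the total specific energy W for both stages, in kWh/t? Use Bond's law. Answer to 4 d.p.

W = 14.7111 kWh/t

W = 10·Wi·[P80^(−½) − F80^(−½)]
Stage 1 (16039→1853 µm, Wi₁=10.9): W₁ = 10·10.9·(0.023231 − 0.007896) = 1.6715 kWh/t
Stage 2 (1853→73 µm, Wi₂=13.9): W₂ = 10·13.9·(0.117041 − 0.023231) = 13.0397 kWh/t
W = W₁ + W₂ = 1.6715 + 13.0397 = 14.7111 kWh/t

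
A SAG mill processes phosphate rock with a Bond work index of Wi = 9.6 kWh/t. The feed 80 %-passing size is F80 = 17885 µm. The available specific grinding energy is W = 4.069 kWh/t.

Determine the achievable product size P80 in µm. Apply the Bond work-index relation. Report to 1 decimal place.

P80 = 402.2 µm

Bond: W = 10·Wi·(1/√P80 − 1/√F80)
P80^-0.5 = F80^-0.5 + W/(10 Wi)
  = 4.0690/(10·9.6) + 1/√17885 = 0.042385 + 0.007477 = 0.049863
P80 = (1/0.049863)² = 20.0550² = 402.20 µm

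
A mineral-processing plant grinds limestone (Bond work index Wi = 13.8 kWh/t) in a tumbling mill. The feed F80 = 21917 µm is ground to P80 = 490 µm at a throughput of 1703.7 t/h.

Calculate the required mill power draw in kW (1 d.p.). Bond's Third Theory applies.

P = 9033.1 kW

Bond: W = 10·Wi·(1/√P80 − 1/√F80)
W = 10·13.8·(1/√490 − 1/√21917) = 10·13.8·(0.038421) = 5.3020 kWh/t
Power = W × throughput = 5.3020 kWh/t × 1703.7 t/h = 9033.1 kW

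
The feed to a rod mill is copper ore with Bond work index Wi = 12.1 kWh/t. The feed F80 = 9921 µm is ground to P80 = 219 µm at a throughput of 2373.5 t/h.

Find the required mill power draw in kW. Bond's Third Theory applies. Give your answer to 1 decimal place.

P = 16523.4 kW

W = 10·Wi·[P80^(−½) − F80^(−½)]
W = 10·12.1·(1/√219 − 1/√9921) = 10·12.1·(0.057534) = 6.9616 kWh/t
P_mill = W·ṁ = 6.9616·2373.5 = 16523.4 kW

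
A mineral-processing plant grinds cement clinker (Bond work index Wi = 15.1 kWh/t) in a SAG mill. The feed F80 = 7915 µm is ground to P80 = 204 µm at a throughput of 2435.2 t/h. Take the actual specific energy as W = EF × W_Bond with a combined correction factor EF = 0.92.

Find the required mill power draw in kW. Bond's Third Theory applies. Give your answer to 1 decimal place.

P = 19883.1 kW

W_Bond = 10·Wi·(1/√P₈₀ − 1/√F₈₀)
W = 10·15.1·(1/√204 − 1/√7915) = 10·15.1·(0.058774) = 8.8748 kWh/t
Corrected W = EF·W_Bond = 0.92·8.8748 = 8.1649 kWh/t
P = W·T = 8.1649·2435.2 = 19883.1 kW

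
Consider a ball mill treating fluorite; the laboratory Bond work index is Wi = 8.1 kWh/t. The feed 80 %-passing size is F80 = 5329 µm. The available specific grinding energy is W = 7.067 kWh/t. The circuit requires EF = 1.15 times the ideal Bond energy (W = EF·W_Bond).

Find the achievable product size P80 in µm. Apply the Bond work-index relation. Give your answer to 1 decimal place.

W = 10·Wi·[P80^(−½) − F80^(−½)]
W_Bond = W / EF = 7.067 / 1.15 = 6.1452 kWh/t
P80^-0.5 = F80^-0.5 + W_Bond/(10 Wi)
  = 6.1452/(10·8.1) + 1/√5329 = 0.075867 + 0.013699 = 0.089566
P80 = (1/0.089566)² = 11.1650² = 124.66 µm

P80 = 124.7 µm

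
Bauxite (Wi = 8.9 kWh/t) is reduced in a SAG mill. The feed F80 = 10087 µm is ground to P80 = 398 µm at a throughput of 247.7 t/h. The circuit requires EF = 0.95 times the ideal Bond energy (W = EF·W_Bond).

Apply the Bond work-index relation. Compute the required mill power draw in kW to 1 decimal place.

W = 10 Wi (1/√P80 − 1/√F80)  [Bond]
W = 10·8.9·(1/√398 − 1/√10087) = 10·8.9·(0.040169) = 3.5750 kWh/t
Corrected W = EF·W_Bond = 0.95·3.5750 = 3.3963 kWh/t
Mill draw = 3.3963 × 247.7 = 841.3 kW

P = 841.3 kW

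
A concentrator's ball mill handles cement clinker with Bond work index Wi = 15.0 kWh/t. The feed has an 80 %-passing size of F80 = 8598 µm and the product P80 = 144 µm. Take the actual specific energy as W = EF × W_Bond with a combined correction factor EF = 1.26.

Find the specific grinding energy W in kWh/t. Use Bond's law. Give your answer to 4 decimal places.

W = 13.7117 kWh/t

W = 10·Wi·[P80^(−½) − F80^(−½)]
1/√144 = 0.083333;  1/√8598 = 0.010785
W = 10·15.0·(0.083333 − 0.010785) = 10.8823 kWh/t
W_actual = 1.26 × 10.8823 = 13.7117 kWh/t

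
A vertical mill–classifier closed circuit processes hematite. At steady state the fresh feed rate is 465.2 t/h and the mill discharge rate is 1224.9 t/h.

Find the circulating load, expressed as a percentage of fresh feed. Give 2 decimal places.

CL = 163.31 %

M = F + R at steady state, so:
R = M − F = 1224.9 − 465.2 = 759.7 t/h
CL = 100·R/F = 100·759.7/465.2 = 163.31 %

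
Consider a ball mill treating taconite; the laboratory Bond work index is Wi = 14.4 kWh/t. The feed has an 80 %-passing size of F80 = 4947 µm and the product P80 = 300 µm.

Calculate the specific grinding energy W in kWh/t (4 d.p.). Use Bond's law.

W = 10 Wi (P80^-0.5 − F80^-0.5)
1/√300 = 0.057735;  1/√4947 = 0.014218
W = 10·14.4·(0.057735 − 0.014218) = 6.2665 kWh/t

W = 6.2665 kWh/t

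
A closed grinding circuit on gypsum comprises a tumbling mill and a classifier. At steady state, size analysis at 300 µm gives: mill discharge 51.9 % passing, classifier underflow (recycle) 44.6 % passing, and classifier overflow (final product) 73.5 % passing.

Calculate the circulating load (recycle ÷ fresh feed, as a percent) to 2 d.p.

Balance %-passing 300 µm (r = R/F):
r = (o − d)/(d − u)
r = (73.5 − 51.9)/(51.9 − 44.6) = 21.6/7.3 = 2.9589
CL = 100·r = 295.89 %

CL = 295.89 %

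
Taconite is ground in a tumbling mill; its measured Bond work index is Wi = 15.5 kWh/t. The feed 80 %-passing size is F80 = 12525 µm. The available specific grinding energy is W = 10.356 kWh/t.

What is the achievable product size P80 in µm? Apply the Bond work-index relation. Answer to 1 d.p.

P80 = 174.3 µm

Bond: W = 10·Wi·(1/√P80 − 1/√F80)
P80^-0.5 = F80^-0.5 + W/(10 Wi)
  = 10.3560/(10·15.5) + 1/√12525 = 0.066813 + 0.008935 = 0.075748
P80 = (1/0.075748)² = 13.2016² = 174.28 µm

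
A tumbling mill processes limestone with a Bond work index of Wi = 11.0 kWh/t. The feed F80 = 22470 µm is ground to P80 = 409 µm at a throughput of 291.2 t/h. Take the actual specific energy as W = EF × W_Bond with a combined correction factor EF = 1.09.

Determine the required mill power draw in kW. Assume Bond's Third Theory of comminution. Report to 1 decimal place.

P = 1493.5 kW

W = 10 Wi (1/√P80 − 1/√F80)  [Bond]
W = 10·11.0·(1/√409 − 1/√22470) = 10·11.0·(0.042776) = 4.7053 kWh/t
W_actual = 1.09 × 4.7053 = 5.1288 kWh/t
Mill draw = 5.1288 × 291.2 = 1493.5 kW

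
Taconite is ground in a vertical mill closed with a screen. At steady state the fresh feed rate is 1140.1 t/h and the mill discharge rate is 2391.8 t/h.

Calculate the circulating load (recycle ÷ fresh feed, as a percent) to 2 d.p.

CL = 109.79 %

M = F + R at steady state, so:
R = M − F = 2391.8 − 1140.1 = 1251.7 t/h
CL = 100·R/F = 100·1251.7/1140.1 = 109.79 %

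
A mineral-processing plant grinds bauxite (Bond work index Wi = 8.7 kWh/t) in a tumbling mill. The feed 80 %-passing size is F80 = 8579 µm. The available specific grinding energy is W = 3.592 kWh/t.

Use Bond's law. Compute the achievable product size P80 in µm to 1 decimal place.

Bond: W = 10·Wi·(1/√P80 − 1/√F80)
P80^-0.5 = F80^-0.5 + W/(10 Wi)
  = 3.5920/(10·8.7) + 1/√8579 = 0.041287 + 0.010796 = 0.052084
P80 = (1/0.052084)² = 19.1998² = 368.63 µm

P80 = 368.6 µm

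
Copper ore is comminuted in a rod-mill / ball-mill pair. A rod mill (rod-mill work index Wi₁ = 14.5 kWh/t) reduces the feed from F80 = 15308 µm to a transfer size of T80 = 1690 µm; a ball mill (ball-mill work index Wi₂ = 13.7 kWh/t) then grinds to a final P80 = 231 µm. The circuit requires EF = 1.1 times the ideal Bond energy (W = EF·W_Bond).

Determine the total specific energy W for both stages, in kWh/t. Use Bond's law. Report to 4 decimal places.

W = 10·Wi·[P80^(−½) − F80^(−½)]
Stage 1 (15308→1690 µm, Wi₁=14.5): W₁ = 10·14.5·(0.024325 − 0.008082) = 2.3552 kWh/t
Stage 2 (1690→231 µm, Wi₂=13.7): W₂ = 10·13.7·(0.065795 − 0.024325) = 5.6814 kWh/t
W = W₁ + W₂ = 2.3552 + 5.6814 = 8.0366 kWh/t
With EF = 1.1: W = 8.0366·1.1 = 8.8402 kWh/t

W = 8.8402 kWh/t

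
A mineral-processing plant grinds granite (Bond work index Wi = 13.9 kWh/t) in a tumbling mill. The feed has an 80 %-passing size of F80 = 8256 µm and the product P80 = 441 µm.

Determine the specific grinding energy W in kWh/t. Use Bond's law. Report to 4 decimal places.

W = 5.0893 kWh/t

W = 10 Wi / √P80 − 10 Wi / √F80
1/√441 = 0.047619;  1/√8256 = 0.011006
W = 10·13.9·(0.047619 − 0.011006) = 5.0893 kWh/t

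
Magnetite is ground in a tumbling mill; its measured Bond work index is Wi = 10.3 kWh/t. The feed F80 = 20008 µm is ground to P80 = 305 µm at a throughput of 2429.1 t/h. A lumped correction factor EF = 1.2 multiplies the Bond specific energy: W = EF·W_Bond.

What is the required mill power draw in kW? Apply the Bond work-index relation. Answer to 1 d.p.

W = 10 Wi (P80^-0.5 − F80^-0.5)
W = 10·10.3·(1/√305 − 1/√20008) = 10·10.3·(0.050190) = 5.1696 kWh/t
Apply correction: 5.1696 × 1.2 = 6.2035 kWh/t
P = W·T = 6.2035·2429.1 = 15068.9 kW

P = 15068.9 kW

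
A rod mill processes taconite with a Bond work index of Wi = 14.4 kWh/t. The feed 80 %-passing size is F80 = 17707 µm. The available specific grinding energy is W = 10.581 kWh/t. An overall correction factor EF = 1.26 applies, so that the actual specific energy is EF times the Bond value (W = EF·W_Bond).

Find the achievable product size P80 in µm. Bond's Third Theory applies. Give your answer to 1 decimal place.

W = 10·Wi·[P80^(−½) − F80^(−½)]
W_Bond = W / EF = 10.581 / 1.26 = 8.3976 kWh/t
P80^(−½) = W_Bond/(10 Wi) + F80^(−½)
  = 8.3976/(10·14.4) + 1/√17707 = 0.058317 + 0.007515 = 0.065832
P80 = (1/0.065832)² = 15.1902² = 230.74 µm

P80 = 230.7 µm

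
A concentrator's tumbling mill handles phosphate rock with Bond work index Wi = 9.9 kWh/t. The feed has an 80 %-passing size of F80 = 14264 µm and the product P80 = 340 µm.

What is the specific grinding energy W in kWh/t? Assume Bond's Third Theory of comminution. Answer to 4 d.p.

W = 4.5401 kWh/t

W = 10 Wi (1/√P80 − 1/√F80)  [Bond]
1/√340 = 0.054233;  1/√14264 = 0.008373
W = 10·9.9·(0.054233 − 0.008373) = 4.5401 kWh/t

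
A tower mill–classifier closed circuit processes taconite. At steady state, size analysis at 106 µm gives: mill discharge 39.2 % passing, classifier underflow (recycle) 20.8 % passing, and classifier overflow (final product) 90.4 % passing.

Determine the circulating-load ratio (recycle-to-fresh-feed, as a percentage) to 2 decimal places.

Mass balance on the −106 µm fraction:
Fd + Rd = Ru + Fo ⇒ R/F = (o−d)/(d−u)
r = (90.4 − 39.2)/(39.2 − 20.8) = 51.2/18.4 = 2.7826
CL = 100·r = 278.26 %

CL = 278.26 %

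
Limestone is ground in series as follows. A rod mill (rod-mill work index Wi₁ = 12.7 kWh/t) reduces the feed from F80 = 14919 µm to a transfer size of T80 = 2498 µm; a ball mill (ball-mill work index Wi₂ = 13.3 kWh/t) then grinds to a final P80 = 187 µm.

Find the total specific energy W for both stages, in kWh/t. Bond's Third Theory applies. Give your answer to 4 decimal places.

W = 10·Wi·(P80^(-½) − F80^(-½))
Stage 1 (14919→2498 µm, Wi₁=12.7): W₁ = 10·12.7·(0.020008 − 0.008187) = 1.5013 kWh/t
Stage 2 (2498→187 µm, Wi₂=13.3): W₂ = 10·13.3·(0.073127 − 0.020008) = 7.0649 kWh/t
W = W₁ + W₂ = 1.5013 + 7.0649 = 8.5661 kWh/t

W = 8.5661 kWh/t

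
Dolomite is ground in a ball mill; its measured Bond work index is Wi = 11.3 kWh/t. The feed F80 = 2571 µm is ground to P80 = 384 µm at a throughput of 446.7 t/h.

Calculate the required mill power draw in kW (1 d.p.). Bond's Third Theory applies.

W = 10·Wi·[P80^(−½) − F80^(−½)]
W = 10·11.3·(1/√384 − 1/√2571) = 10·11.3·(0.031309) = 3.5379 kWh/t
Mill draw = 3.5379 × 446.7 = 1580.4 kW

P = 1580.4 kW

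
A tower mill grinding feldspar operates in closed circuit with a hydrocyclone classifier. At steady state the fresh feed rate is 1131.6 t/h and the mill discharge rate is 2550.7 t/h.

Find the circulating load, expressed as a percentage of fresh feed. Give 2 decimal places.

Mill node: discharge = fresh + recycle.
R = M − F = 2550.7 − 1131.6 = 1419.1 t/h
CL = 100·R/F = 100·1419.1/1131.6 = 125.41 %

CL = 125.41 %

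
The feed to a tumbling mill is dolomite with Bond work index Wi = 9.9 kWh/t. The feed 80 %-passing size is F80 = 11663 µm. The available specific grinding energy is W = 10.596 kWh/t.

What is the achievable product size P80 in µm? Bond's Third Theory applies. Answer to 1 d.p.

P80 = 73.9 µm

W = 10·Wi·(P80^(-½) − F80^(-½))
⇒ 1/√P80 = W/(10·Wi) + 1/√F80
  = 10.5960/(10·9.9) + 1/√11663 = 0.107030 + 0.009260 = 0.116290
P80 = (1/0.116290)² = 8.5992² = 73.95 µm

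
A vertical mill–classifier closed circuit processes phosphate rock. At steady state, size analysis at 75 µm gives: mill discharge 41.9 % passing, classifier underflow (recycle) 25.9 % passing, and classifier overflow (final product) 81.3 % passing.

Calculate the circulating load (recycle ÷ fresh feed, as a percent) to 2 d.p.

Let r = R/F. Size balance at 75 µm:
(1+r)d = ru + o → r = (o−d)/(d−u)
r = (81.3 − 41.9)/(41.9 − 25.9) = 39.4/16.0 = 2.4625
CL = 100·r = 246.25 %

CL = 246.25 %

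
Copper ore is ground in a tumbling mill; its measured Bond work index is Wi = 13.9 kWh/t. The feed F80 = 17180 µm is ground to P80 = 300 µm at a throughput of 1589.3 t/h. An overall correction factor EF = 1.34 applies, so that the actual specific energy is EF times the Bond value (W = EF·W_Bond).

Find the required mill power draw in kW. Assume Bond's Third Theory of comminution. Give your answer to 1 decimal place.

P = 14832.4 kW

Bond: W = 10·Wi·(1/√P80 − 1/√F80)
W = 10·13.9·(1/√300 − 1/√17180) = 10·13.9·(0.050106) = 6.9647 kWh/t
With EF = 1.34: W = 6.9647·1.34 = 9.3327 kWh/t
P = W·T = 9.3327·1589.3 = 14832.4 kW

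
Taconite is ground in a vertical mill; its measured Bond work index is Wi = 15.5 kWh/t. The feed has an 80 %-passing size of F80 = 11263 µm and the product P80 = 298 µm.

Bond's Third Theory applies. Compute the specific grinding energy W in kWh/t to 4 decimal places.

W = 7.5184 kWh/t

W = 10 Wi (1/√P80 − 1/√F80)  [Bond]
1/√298 = 0.057928;  1/√11263 = 0.009423
W = 10·15.5·(0.057928 − 0.009423) = 7.5184 kWh/t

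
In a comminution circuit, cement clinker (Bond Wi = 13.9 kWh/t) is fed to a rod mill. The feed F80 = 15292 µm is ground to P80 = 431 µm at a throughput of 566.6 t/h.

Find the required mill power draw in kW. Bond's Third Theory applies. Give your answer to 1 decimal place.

W = 10·Wi·[P80^(−½) − F80^(−½)]
W = 10·13.9·(1/√431 − 1/√15292) = 10·13.9·(0.040082) = 5.5714 kWh/t
P_mill = W·ṁ = 5.5714·566.6 = 3156.7 kW

P = 3156.7 kW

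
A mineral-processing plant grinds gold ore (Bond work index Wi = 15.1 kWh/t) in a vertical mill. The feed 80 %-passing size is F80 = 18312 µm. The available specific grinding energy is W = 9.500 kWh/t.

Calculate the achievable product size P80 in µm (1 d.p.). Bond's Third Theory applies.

W = 10·Wi·(P80^(-½) − F80^(-½))
⇒ 1/√P80 = W/(10 Wi) + 1/√F80
  = 9.5000/(10·15.1) + 1/√18312 = 0.062914 + 0.007390 = 0.070304
P80 = (1/0.070304)² = 14.2240² = 202.32 µm

P80 = 202.3 µm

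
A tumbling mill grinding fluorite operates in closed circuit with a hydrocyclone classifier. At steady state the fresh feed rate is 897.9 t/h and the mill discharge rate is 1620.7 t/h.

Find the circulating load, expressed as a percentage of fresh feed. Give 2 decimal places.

CL = 80.50 %

M = F + R at steady state, so:
R = M − F = 1620.7 − 897.9 = 722.8 t/h
CL = 100·R/F = 100·722.8/897.9 = 80.50 %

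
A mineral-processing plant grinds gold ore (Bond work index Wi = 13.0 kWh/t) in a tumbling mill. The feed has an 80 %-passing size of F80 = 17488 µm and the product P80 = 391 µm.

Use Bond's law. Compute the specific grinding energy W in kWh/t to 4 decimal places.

W = 5.5913 kWh/t

W = 10·Wi·[P80^(−½) − F80^(−½)]
1/√391 = 0.050572;  1/√17488 = 0.007562
W = 10·13.0·(0.050572 − 0.007562) = 5.5913 kWh/t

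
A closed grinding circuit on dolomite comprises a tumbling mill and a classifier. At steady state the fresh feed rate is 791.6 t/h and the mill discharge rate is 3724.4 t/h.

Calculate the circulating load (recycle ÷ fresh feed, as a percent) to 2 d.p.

Discharge = new feed + return, hence
R = M − F = 3724.4 − 791.6 = 2932.8 t/h
CL = 100·R/F = 100·2932.8/791.6 = 370.49 %

CL = 370.49 %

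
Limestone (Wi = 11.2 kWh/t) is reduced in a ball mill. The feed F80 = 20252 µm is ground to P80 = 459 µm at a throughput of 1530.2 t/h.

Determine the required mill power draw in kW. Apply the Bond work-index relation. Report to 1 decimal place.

P = 6795.2 kW

W = 10·Wi·[P80^(−½) − F80^(−½)]
W = 10·11.2·(1/√459 − 1/√20252) = 10·11.2·(0.039649) = 4.4407 kWh/t
P_mill = W·ṁ = 4.4407·1530.2 = 6795.2 kW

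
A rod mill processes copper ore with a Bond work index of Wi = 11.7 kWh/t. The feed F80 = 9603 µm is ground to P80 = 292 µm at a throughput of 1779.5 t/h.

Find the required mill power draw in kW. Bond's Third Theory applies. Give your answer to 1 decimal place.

P = 10059.5 kW

W = 10·Wi·[P80^(−½) − F80^(−½)]
W = 10·11.7·(1/√292 − 1/√9603) = 10·11.7·(0.048316) = 5.6530 kWh/t
P = W·T = 5.6530·1779.5 = 10059.5 kW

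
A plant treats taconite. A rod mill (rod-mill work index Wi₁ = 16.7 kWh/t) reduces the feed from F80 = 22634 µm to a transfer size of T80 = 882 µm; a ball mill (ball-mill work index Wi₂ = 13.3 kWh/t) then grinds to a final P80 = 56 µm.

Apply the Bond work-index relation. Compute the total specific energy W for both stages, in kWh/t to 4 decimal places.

W = 10 Wi (1/√P80 − 1/√F80)  [Bond]
Stage 1 (22634→882 µm, Wi₁=16.7): W₁ = 10·16.7·(0.033672 − 0.006647) = 4.5131 kWh/t
Stage 2 (882→56 µm, Wi₂=13.3): W₂ = 10·13.3·(0.133631 − 0.033672) = 13.2945 kWh/t
W = W₁ + W₂ = 4.5131 + 13.2945 = 17.8077 kWh/t

W = 17.8077 kWh/t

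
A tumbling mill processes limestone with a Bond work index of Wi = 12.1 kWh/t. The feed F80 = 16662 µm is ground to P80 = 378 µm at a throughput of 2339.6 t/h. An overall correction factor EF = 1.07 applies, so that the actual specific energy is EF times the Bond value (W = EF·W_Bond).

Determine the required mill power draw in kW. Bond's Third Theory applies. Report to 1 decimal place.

W = 10·Wi·(P80^(-½) − F80^(-½))
W = 10·12.1·(1/√378 − 1/√16662) = 10·12.1·(0.043687) = 5.2862 kWh/t
Apply correction: 5.2862 × 1.07 = 5.6562 kWh/t
Power = W × throughput = 5.6562 kWh/t × 2339.6 t/h = 13233.3 kW

P = 13233.3 kW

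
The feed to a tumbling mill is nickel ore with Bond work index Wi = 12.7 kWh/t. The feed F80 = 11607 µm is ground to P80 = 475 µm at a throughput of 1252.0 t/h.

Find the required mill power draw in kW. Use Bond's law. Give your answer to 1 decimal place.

P = 5819.7 kW

W = 10·Wi·[P80^(−½) − F80^(−½)]
W = 10·12.7·(1/√475 − 1/√11607) = 10·12.7·(0.036601) = 4.6483 kWh/t
P = W·T = 4.6483·1252.0 = 5819.7 kW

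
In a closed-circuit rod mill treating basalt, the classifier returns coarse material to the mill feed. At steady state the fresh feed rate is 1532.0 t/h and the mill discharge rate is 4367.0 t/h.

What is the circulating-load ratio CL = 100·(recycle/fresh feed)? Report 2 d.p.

CL = 185.05 %

Steady state: M = F + R.
R = M − F = 4367.0 − 1532.0 = 2835.0 t/h
CL = 100·R/F = 100·2835.0/1532.0 = 185.05 %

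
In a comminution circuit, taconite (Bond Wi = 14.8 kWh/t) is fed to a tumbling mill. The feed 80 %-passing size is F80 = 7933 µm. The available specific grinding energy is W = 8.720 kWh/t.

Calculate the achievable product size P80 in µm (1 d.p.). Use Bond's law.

P80 = 203.2 µm

Bond: W = 10·Wi·(1/√P80 − 1/√F80)
P80^(−½) = W/(10 Wi) + F80^(−½)
  = 8.7200/(10·14.8) + 1/√7933 = 0.058919 + 0.011227 = 0.070146
P80 = (1/0.070146)² = 14.2559² = 203.23 µm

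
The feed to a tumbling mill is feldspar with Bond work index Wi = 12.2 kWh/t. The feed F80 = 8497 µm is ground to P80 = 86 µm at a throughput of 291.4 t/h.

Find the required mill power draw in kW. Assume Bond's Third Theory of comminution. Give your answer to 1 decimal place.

W = 10·Wi·(P80^(-½) − F80^(-½))
W = 10·12.2·(1/√86 − 1/√8497) = 10·12.2·(0.096984) = 11.8321 kWh/t
P = W·T = 11.8321·291.4 = 3447.9 kW

P = 3447.9 kW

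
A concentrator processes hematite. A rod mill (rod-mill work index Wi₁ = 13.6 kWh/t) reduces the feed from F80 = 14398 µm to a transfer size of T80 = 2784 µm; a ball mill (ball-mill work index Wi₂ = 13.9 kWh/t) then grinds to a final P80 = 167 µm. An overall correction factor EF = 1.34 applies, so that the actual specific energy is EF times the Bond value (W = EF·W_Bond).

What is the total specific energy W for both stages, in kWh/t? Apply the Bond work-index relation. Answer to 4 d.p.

W = 12.8183 kWh/t

W_Bond = 10·Wi·(1/√P₈₀ − 1/√F₈₀)
Stage 1 (14398→2784 µm, Wi₁=13.6): W₁ = 10·13.6·(0.018952 − 0.008334) = 1.4441 kWh/t
Stage 2 (2784→167 µm, Wi₂=13.9): W₂ = 10·13.9·(0.077382 − 0.018952) = 8.1218 kWh/t
W = W₁ + W₂ = 1.4441 + 8.1218 = 9.5659 kWh/t
With EF = 1.34: W = 9.5659·1.34 = 12.8183 kWh/t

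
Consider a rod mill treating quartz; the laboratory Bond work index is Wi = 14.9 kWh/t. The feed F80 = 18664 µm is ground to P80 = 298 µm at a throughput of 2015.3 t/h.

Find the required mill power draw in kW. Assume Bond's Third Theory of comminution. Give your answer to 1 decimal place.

W = 10 Wi (1/√P80 − 1/√F80)  [Bond]
W = 10·14.9·(1/√298 − 1/√18664) = 10·14.9·(0.050609) = 7.5407 kWh/t
P = W·T = 7.5407·2015.3 = 15196.8 kW

P = 15196.8 kW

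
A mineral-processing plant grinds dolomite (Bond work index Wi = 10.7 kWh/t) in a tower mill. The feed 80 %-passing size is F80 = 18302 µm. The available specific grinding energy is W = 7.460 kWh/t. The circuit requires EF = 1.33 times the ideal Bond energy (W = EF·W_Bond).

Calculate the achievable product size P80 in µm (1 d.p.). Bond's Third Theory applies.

P80 = 279.5 µm

W_Bond = 10·Wi·(1/√P₈₀ − 1/√F₈₀)
W_Bond = W / EF = 7.460 / 1.33 = 5.6090 kWh/t
P80^-0.5 = F80^-0.5 + W_Bond/(10 Wi)
  = 5.6090/(10·10.7) + 1/√18302 = 0.052421 + 0.007392 = 0.059813
P80 = (1/0.059813)² = 16.7189² = 279.52 µm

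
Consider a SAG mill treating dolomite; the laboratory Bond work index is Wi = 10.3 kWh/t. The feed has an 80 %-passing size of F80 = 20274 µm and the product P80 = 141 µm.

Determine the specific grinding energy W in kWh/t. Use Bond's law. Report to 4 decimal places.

W = 7.9508 kWh/t

W_Bond = 10·Wi·(1/√P₈₀ − 1/√F₈₀)
1/√141 = 0.084215;  1/√20274 = 0.007023
W = 10·10.3·(0.084215 − 0.007023) = 7.9508 kWh/t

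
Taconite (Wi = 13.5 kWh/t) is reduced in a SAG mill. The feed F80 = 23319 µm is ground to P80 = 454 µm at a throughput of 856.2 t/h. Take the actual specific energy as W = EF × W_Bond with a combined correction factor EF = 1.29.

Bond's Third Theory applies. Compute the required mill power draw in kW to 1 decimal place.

P = 6021.5 kW

W_Bond = 10·Wi·(1/√P₈₀ − 1/√F₈₀)
W = 10·13.5·(1/√454 − 1/√23319) = 10·13.5·(0.040384) = 5.4518 kWh/t
With EF = 1.29: W = 5.4518·1.29 = 7.0328 kWh/t
Mill draw = 7.0328 × 856.2 = 6021.5 kW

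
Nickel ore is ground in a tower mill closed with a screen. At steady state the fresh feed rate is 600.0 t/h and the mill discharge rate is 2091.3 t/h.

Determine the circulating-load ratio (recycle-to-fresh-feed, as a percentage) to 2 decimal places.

Mill node: discharge = fresh + recycle.
R = M − F = 2091.3 − 600.0 = 1491.3 t/h
CL = 100·R/F = 100·1491.3/600.0 = 248.55 %

CL = 248.55 %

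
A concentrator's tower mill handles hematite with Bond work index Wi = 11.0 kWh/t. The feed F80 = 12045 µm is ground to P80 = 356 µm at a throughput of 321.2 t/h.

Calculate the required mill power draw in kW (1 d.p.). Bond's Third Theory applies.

Bond: W = 10·Wi·(1/√P80 − 1/√F80)
W = 10·11.0·(1/√356 − 1/√12045) = 10·11.0·(0.043888) = 4.8277 kWh/t
Power = W × throughput = 4.8277 kWh/t × 321.2 t/h = 1550.7 kW

P = 1550.7 kW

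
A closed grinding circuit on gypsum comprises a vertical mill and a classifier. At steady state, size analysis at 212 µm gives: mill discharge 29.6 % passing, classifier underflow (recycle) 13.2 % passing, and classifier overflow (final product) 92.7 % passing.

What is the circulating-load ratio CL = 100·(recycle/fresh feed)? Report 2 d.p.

CL = 384.76 %

Let r = R/F. Size balance at 212 µm:
Fd + Rd = Ru + Fo ⇒ R/F = (o−d)/(d−u)
r = (92.7 − 29.6)/(29.6 − 13.2) = 63.1/16.4 = 3.8476
CL = 100·r = 384.76 %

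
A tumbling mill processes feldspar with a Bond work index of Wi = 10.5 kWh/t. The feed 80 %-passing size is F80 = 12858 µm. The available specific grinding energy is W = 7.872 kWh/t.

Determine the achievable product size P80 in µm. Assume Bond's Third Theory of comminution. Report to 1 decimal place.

P80 = 142.4 µm

W = 10 Wi / √P80 − 10 Wi / √F80
P80^(−½) = W/(10 Wi) + F80^(−½)
  = 7.8720/(10·10.5) + 1/√12858 = 0.074971 + 0.008819 = 0.083790
P80 = (1/0.083790)² = 11.9346² = 142.43 µm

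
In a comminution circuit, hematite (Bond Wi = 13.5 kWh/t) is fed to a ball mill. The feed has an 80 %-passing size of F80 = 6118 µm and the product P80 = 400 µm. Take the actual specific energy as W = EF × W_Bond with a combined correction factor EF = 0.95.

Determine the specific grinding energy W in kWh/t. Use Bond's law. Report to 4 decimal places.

W = 4.7728 kWh/t

W = 10 Wi / √P80 − 10 Wi / √F80
1/√400 = 0.050000;  1/√6118 = 0.012785
W = 10·13.5·(0.050000 − 0.012785) = 5.0240 kWh/t
W_actual = 0.95 × 5.0240 = 4.7728 kWh/t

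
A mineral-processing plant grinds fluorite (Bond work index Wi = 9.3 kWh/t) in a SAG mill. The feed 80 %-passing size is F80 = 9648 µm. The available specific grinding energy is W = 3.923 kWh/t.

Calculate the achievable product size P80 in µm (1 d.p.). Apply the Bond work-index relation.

P80 = 364.7 µm

W = 10·Wi·[P80^(−½) − F80^(−½)]
P80^-0.5 = F80^-0.5 + W/(10 Wi)
  = 3.9230/(10·9.3) + 1/√9648 = 0.042183 + 0.010181 = 0.052364
P80 = (1/0.052364)² = 19.0972² = 364.70 µm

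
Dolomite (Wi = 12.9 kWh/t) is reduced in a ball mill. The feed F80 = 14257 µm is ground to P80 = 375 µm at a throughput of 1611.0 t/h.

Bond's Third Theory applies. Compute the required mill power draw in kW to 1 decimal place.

W = 10·Wi·[P80^(−½) − F80^(−½)]
W = 10·12.9·(1/√375 − 1/√14257) = 10·12.9·(0.043265) = 5.5812 kWh/t
P = W·T = 5.5812·1611.0 = 8991.2 kW

P = 8991.2 kW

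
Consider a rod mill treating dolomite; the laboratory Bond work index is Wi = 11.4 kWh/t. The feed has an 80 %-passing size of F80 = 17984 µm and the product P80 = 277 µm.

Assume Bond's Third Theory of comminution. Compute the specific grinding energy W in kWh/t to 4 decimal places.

W = 10 Wi (P80^-0.5 − F80^-0.5)
1/√277 = 0.060084;  1/√17984 = 0.007457
W = 10·11.4·(0.060084 − 0.007457) = 5.9995 kWh/t

W = 5.9995 kWh/t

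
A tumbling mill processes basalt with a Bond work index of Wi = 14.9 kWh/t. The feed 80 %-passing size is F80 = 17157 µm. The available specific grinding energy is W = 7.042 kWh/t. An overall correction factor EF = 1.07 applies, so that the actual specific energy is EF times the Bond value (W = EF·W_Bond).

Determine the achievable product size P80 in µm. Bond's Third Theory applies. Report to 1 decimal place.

P80 = 372.6 µm

W = 10 Wi (1/√P80 − 1/√F80)  [Bond]
W_Bond = W / EF = 7.042 / 1.07 = 6.5813 kWh/t
P80^(−½) = W_Bond/(10 Wi) + F80^(−½)
  = 6.5813/(10·14.9) + 1/√17157 = 0.044170 + 0.007634 = 0.051804
P80 = (1/0.051804)² = 19.3034² = 372.62 µm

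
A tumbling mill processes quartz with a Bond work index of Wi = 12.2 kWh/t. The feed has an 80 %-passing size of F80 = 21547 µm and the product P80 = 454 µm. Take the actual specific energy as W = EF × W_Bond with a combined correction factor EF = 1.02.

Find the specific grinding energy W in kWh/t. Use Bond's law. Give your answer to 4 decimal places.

W = 10 Wi (P80^-0.5 − F80^-0.5)
1/√454 = 0.046932;  1/√21547 = 0.006813
W = 10·12.2·(0.046932 − 0.006813) = 4.8946 kWh/t
Corrected W = EF·W_Bond = 1.02·4.8946 = 4.9925 kWh/t

W = 4.9925 kWh/t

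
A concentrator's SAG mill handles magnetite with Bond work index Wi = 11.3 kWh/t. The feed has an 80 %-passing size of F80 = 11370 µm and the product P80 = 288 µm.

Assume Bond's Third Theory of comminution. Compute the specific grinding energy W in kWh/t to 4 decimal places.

W = 10 Wi (P80^-0.5 − F80^-0.5)
1/√288 = 0.058926;  1/√11370 = 0.009378
W = 10·11.3·(0.058926 − 0.009378) = 5.5989 kWh/t

W = 5.5989 kWh/t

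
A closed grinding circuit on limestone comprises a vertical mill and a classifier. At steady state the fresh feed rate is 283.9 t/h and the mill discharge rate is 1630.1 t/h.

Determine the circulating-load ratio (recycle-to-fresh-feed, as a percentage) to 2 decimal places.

CL = 474.18 %

Steady state: M = F + R.
R = M − F = 1630.1 − 283.9 = 1346.2 t/h
CL = 100·R/F = 100·1346.2/283.9 = 474.18 %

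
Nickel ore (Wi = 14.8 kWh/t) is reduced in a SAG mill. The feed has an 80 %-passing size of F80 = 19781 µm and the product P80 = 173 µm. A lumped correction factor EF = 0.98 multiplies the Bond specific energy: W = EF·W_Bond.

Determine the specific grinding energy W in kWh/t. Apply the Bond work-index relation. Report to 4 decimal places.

W = 10·Wi·[P80^(−½) − F80^(−½)]
1/√173 = 0.076029;  1/√19781 = 0.007110
W = 10·14.8·(0.076029 − 0.007110) = 10.1999 kWh/t
With EF = 0.98: W = 10.1999·0.98 = 9.9959 kWh/t

W = 9.9959 kWh/t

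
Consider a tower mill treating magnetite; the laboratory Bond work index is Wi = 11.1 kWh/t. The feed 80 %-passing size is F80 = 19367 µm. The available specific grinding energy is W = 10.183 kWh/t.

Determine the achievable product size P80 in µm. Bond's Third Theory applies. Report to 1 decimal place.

W_Bond = 10·Wi·(1/√P₈₀ − 1/√F₈₀)
1/√P80 = 1/√F80 + W/(10·Wi)
  = 10.1830/(10·11.1) + 1/√19367 = 0.091739 + 0.007186 = 0.098924
P80 = (1/0.098924)² = 10.1087² = 102.19 µm

P80 = 102.2 µm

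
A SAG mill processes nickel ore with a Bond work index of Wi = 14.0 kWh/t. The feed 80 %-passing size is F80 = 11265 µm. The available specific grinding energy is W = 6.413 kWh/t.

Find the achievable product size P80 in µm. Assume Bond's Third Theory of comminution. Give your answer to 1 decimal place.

W = 10 Wi / √P80 − 10 Wi / √F80
⇒ 1/√P80 = W/(10·Wi) + 1/√F80
  = 6.4130/(10·14.0) + 1/√11265 = 0.045807 + 0.009422 = 0.055229
P80 = (1/0.055229)² = 18.1064² = 327.84 µm

P80 = 327.8 µm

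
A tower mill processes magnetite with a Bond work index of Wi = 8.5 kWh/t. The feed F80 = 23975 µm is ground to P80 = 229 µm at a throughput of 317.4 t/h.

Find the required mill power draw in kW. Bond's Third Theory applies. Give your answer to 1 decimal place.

W = 10 Wi / √P80 − 10 Wi / √F80
W = 10·8.5·(1/√229 − 1/√23975) = 10·8.5·(0.059624) = 5.0680 kWh/t
P = W·T = 5.0680·317.4 = 1608.6 kW

P = 1608.6 kW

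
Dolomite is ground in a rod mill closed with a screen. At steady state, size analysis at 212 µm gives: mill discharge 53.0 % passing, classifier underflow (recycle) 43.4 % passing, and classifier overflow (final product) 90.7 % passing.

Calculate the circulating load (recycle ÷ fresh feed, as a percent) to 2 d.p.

Balance %-passing 212 µm (r = R/F):
(1+r)d = ru + o → r = (o−d)/(d−u)
r = (90.7 − 53.0)/(53.0 − 43.4) = 37.7/9.6 = 3.9271
CL = 100·r = 392.71 %

CL = 392.71 %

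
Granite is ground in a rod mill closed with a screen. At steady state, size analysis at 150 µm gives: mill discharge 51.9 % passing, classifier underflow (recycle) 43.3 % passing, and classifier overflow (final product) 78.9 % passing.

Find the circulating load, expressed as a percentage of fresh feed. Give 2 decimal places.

Classifier node, passing 150 µm:
Fd + Rd = Ru + Fo ⇒ R/F = (o−d)/(d−u)
r = (78.9 − 51.9)/(51.9 − 43.3) = 27.0/8.6 = 3.1395
CL = 100·r = 313.95 %

CL = 313.95 %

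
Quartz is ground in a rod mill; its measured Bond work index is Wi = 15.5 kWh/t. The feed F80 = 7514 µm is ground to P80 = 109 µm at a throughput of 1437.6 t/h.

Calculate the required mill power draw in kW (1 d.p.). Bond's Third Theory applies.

P = 18772.5 kW

W = 10·Wi·[P80^(−½) − F80^(−½)]
W = 10·15.5·(1/√109 − 1/√7514) = 10·15.5·(0.084246) = 13.0582 kWh/t
P = W·T = 13.0582·1437.6 = 18772.5 kW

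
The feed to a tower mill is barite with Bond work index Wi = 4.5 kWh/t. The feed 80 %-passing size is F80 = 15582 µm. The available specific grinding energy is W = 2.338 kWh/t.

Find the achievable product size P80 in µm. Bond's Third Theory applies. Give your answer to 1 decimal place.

Bond:  W = 10 Wi (1/√P − 1/√F)
1/√P80 = 1/√F80 + W/(10·Wi)
  = 2.3380/(10·4.5) + 1/√15582 = 0.051956 + 0.008011 = 0.059967
P80 = (1/0.059967)² = 16.6760² = 278.09 µm

P80 = 278.1 µm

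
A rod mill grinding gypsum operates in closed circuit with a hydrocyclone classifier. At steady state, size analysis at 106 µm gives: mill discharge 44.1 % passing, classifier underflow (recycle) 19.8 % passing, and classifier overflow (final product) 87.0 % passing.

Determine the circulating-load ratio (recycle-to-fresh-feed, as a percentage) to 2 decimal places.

Two-product formula at 106 µm:
(1+r)·d = r·u + o ⇒ r = (o−d)/(d−u)
r = (87.0 − 44.1)/(44.1 − 19.8) = 42.9/24.3 = 1.7654
CL = 100·r = 176.54 %

CL = 176.54 %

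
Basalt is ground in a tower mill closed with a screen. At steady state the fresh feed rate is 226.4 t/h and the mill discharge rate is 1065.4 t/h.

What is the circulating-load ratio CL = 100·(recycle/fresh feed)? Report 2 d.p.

Discharge = new feed + return, hence
R = M − F = 1065.4 − 226.4 = 839.0 t/h
CL = 100·R/F = 100·839.0/226.4 = 370.58 %

CL = 370.58 %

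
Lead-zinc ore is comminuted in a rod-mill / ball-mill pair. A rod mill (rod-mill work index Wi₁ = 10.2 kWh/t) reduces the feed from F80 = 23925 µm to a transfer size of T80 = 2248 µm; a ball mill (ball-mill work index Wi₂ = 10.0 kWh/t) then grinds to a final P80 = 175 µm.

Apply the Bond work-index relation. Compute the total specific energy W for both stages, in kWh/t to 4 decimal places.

W = 6.9420 kWh/t

W = 10 Wi (P80^-0.5 − F80^-0.5)
Stage 1 (23925→2248 µm, Wi₁=10.2): W₁ = 10·10.2·(0.021091 − 0.006465) = 1.4919 kWh/t
Stage 2 (2248→175 µm, Wi₂=10.0): W₂ = 10·10.0·(0.075593 − 0.021091) = 5.4502 kWh/t
W = W₁ + W₂ = 1.4919 + 5.4502 = 6.9420 kWh/t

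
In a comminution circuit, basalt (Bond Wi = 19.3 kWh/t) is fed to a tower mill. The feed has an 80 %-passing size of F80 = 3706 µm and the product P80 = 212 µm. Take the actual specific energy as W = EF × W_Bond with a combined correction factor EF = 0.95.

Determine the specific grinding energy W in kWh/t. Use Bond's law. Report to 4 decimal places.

W = 9.5807 kWh/t

Bond: W = 10·Wi·(1/√P80 − 1/√F80)
1/√212 = 0.068680;  1/√3706 = 0.016427
W = 10·19.3·(0.068680 − 0.016427) = 10.0850 kWh/t
Corrected W = EF·W_Bond = 0.95·10.0850 = 9.5807 kWh/t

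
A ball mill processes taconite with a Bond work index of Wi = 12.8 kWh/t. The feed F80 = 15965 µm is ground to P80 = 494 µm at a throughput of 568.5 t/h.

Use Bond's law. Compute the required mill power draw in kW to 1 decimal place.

W = 10·Wi·[P80^(−½) − F80^(−½)]
W = 10·12.8·(1/√494 − 1/√15965) = 10·12.8·(0.037078) = 4.7460 kWh/t
P = W·T = 4.7460·568.5 = 2698.1 kW

P = 2698.1 kW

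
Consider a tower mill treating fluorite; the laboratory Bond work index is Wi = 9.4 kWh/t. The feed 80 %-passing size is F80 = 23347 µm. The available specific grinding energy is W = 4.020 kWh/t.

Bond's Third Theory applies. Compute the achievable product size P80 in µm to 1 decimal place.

P80 = 411.3 µm

W = 10 Wi (P80^-0.5 − F80^-0.5)
⇒ 1/√P80 = W/(10·Wi) + 1/√F80
  = 4.0200/(10·9.4) + 1/√23347 = 0.042766 + 0.006545 = 0.049311
P80 = (1/0.049311)² = 20.2796² = 411.26 µm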